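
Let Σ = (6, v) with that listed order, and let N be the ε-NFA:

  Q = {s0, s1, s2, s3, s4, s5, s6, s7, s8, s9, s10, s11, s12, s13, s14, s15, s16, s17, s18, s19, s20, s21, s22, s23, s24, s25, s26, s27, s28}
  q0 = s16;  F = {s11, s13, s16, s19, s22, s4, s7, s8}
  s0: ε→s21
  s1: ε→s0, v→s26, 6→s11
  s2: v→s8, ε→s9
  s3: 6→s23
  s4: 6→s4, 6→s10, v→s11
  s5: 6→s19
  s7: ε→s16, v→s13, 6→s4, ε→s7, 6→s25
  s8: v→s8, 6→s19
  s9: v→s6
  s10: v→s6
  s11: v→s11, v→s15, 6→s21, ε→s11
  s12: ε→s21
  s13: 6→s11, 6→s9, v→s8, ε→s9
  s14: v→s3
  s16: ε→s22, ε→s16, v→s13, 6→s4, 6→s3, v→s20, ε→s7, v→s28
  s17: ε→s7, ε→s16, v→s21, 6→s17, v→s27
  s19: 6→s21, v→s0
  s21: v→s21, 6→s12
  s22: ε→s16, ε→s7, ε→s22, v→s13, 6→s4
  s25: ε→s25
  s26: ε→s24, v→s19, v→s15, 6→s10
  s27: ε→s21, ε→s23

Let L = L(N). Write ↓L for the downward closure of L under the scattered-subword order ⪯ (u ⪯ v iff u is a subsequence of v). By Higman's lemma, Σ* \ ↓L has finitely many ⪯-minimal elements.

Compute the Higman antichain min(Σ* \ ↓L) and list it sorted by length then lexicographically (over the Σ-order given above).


|Q|=29, |F|=8, |δ|=59 (20 ε).
min D↑ (7 st, q0=0, F={5}): 0:6→1,v→2 1:6→1,v→3 2:6→3,v→4 3:6→5,v→3 4:6→6,v→4 5:6→5,v→5 6:6→5,v→5 [Hopcroft].
'6v6': |S_i|=[20, 13, 6, 2] end={s12,s21} — reject; 3/3 deletions ∈↓L.
'v66': run [20, 12, 8, 2] end={s12,s21} ∉↓L; 3/3 single-dels accept.
'vv6v': run [20, 12, 8, 4, 3] end={s0,s12,s21} — reject; 4/4 single-dels accept.
3 obstructions.

Antichain: [6v6, v66, vv6v].


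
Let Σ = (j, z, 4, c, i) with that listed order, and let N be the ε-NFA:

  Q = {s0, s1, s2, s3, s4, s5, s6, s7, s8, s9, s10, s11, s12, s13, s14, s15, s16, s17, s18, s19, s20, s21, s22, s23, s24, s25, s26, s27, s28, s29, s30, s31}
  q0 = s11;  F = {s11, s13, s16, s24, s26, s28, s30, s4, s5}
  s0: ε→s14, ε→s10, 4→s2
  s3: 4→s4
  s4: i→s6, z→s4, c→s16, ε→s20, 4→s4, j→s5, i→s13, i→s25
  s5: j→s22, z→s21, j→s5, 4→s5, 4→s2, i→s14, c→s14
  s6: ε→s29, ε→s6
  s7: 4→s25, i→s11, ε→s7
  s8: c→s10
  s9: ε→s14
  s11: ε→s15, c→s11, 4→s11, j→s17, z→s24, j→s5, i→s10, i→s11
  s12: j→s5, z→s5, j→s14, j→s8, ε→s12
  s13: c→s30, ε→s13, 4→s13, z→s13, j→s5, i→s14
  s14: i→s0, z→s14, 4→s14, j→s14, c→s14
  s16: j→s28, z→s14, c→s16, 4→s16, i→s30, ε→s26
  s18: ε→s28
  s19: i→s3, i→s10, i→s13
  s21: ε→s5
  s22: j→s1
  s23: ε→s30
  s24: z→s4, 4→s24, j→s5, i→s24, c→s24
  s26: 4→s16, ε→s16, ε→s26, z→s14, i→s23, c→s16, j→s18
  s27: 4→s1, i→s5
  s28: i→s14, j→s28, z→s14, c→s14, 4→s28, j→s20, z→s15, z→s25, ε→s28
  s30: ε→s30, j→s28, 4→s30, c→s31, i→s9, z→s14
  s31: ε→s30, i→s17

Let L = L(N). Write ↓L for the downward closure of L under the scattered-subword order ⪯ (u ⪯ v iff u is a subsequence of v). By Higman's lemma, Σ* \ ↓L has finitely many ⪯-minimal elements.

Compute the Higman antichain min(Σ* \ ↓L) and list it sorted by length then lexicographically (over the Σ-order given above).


Antichain: [jc, ji, zzcz, zzii].

|Q|=32, |F|=9, |δ|=94 (19 ε).
min D↑ (9 st, q0=0, F={3}): 0:j→1,z→2,4→0,c→0,i→0 1:j→1,z→1,4→1,c→3,i→3 2:j→1,z→4,4→2,c→2,i→2 3:j→3,z→3,4→3,c→3,i→3 4:j→1,z→4,4→4,c→5,i→6 5:j→7,z→3,4→5,c→5,i→8 6:j→1,z→6,4→6,c→8,i→3 7:j→7,z→3,4→7,c→3,i→3 8:j→7,z→3,4→8,c→8,i→3 [Hopcroft].
'jc': N↓-sim [26, 14, 4] end={s0,s10,s14,s2} rej; 2/2 deletions ∈↓L.
'ji': |S_i|=[26, 14, 4] end={s0,s10,s14,s2} ∉↓L; 2/2 deletions ∈↓L.
'zzcz': N↓-sim [26, 25, 24, 16, 6] end={s0,s10,s14,s15,s2,s25} rej; 4/4 deletions ∈↓L.
'zzii': |S_i|=[26, 25, 24, 20, 6] end={s0,s10,s14,s17,s2,s9} rej; 4/4 del acc.
4 obstructions.


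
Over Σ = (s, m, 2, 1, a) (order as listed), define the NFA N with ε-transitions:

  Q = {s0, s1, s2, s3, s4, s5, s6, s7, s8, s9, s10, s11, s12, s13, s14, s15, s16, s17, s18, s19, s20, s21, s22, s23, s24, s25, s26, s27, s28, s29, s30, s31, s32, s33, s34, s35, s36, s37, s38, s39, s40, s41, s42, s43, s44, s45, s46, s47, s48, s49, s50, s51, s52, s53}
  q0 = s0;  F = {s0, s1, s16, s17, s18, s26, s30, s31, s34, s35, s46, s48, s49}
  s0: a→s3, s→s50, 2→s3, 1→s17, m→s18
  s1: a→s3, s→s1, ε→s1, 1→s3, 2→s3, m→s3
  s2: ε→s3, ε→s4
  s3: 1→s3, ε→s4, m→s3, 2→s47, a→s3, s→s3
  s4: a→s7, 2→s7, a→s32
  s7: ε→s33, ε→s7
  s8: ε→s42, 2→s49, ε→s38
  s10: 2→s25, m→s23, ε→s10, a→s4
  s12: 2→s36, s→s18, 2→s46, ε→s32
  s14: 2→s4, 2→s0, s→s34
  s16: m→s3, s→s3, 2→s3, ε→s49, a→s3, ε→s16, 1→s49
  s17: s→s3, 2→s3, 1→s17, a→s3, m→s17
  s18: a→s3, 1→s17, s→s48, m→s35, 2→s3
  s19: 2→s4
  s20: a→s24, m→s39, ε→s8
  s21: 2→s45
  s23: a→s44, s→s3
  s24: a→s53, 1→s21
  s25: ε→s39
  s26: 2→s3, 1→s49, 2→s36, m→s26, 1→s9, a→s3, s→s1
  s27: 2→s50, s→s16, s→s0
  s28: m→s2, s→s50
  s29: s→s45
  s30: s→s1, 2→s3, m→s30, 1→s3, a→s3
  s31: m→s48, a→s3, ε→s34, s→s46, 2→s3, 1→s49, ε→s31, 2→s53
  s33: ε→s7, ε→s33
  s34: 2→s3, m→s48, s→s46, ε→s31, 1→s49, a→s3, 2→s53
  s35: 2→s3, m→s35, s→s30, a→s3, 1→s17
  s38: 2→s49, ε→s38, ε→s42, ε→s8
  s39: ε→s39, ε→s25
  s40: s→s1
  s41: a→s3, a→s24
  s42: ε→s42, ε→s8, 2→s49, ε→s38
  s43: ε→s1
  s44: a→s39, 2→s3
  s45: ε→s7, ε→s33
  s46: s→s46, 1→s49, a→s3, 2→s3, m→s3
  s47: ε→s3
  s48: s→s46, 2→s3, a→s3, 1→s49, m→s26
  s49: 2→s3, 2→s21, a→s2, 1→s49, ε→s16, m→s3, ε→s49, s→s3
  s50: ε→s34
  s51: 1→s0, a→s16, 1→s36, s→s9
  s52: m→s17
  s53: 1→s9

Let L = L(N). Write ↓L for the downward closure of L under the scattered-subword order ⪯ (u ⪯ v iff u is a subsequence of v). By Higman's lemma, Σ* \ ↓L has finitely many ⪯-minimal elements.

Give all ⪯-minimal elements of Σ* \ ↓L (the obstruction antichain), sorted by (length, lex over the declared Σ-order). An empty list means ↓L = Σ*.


min(Σ*\↓L) = [2, a, 1s, ssm, s1m, mms1].

|Q|=54, |F|=13, |δ|=149 (34 ε).
min D↑ (12 st, q0=0, F={3}): 0:s→1,m→2,2→3,1→4,a→3 1:s→5,m→6,2→3,1→7,a→3 2:s→6,m→8,2→3,1→4,a→3 3:s→3,m→3,2→3,1→3,a→3 4:s→3,m→4,2→3,1→4,a→3 5:s→5,m→3,2→3,1→7,a→3 6:s→5,m→9,2→3,1→7,a→3 7:s→3,m→3,2→3,1→7,a→3 8:s→10,m→8,2→3,1→4,a→3 9:s→11,m→9,2→3,1→7,a→3 10:s→11,m→10,2→3,1→3,a→3 11:s→11,m→3,2→3,1→3,a→3 (ε-aug+det+¬).
'2': N↓-sim [26, 11] end={s21,s3,s32,s33,s36,s4,s45,s47,s53,s7,s9} — reject; 1/1 single-dels accept.
'a': |S_i|=[26, 7] end={s2,s3,s32,s33,s4,s47,s7} — reject; 1/1 deletions ∈↓L.
'1s': run [26, 13, 6] end={s3,s32,s33,s4,s47,s7} rej; 2/2 single-dels accept.
'ssm': |S_i|=[26, 22, 13, 6] end={s3,s32,s33,s4,s47,s7} — reject; 3/3 single-dels accept.
's1m': |S_i|=[26, 22, 12, 6] end={s3,s32,s33,s4,s47,s7} — reject; 3/3 del acc.
'mms1': run [26, 21, 18, 8, 6] end={s3,s32,s33,s4,s47,s7} — reject; 4/4 deletions ∈↓L.
6 words, ⪯-incomp.


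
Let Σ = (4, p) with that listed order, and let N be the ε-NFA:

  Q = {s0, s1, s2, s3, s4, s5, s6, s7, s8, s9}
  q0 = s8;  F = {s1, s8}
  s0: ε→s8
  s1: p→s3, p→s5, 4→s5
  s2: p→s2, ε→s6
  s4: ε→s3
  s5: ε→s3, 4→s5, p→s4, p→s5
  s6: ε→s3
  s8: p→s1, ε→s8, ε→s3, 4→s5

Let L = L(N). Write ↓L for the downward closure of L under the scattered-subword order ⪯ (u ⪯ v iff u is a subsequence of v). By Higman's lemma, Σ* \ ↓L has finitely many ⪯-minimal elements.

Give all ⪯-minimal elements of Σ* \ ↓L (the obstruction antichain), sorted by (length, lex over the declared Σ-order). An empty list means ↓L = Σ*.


|Q|=10, |F|=2, |δ|=16 (7 ε).
min D↑ (3 st, q0=0, F={1}): 0:4→1,p→2 1:4→1,p→1 2:4→1,p→1.
'4': |S_i|=[5, 3] end={s3,s4,s5} — reject; 1/1 deletions ∈↓L.
'pp': run [5, 4, 3] end={s3,s4,s5} rej; 2/2 deletions ∈↓L.
2 obstructions.

min(Σ*\↓L) = [4, pp].


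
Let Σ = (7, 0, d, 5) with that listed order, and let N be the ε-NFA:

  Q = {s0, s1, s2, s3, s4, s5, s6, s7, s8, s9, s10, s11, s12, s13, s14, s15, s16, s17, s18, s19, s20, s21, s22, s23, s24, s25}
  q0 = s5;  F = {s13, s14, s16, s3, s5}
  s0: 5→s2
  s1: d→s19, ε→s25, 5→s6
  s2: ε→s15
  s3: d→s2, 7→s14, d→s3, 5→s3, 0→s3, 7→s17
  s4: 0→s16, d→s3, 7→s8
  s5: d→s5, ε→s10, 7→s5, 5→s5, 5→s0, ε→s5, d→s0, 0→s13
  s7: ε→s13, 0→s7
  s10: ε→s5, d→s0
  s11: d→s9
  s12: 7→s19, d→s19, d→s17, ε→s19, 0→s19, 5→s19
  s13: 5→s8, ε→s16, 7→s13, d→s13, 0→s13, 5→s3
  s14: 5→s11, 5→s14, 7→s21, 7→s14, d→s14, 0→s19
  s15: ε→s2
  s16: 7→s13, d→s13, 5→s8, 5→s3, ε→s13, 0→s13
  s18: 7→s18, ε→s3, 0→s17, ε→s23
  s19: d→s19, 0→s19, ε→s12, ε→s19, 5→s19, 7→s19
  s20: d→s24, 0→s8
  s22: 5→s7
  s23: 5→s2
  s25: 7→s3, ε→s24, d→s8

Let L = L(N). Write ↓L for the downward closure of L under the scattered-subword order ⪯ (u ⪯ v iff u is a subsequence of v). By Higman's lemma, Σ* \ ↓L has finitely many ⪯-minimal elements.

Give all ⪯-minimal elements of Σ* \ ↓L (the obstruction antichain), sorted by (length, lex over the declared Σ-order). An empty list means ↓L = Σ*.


|Q|=26, |F|=5, |δ|=69 (15 ε).
min D↑ (5 st, q0=0, F={4}): 0:7→0,0→1,d→0,5→0 1:7→1,0→1,d→1,5→2 2:7→3,0→2,d→2,5→2 3:7→3,0→4,d→3,5→3 4:7→4,0→4,d→4,5→4 [Hopcroft].
'0570': N↓-sim [16, 13, 11, 7, 3] end={s12,s17,s19} ∉↓L; 4/4 single-dels accept.
1 minimals (antichain).

Antichain: [0570].


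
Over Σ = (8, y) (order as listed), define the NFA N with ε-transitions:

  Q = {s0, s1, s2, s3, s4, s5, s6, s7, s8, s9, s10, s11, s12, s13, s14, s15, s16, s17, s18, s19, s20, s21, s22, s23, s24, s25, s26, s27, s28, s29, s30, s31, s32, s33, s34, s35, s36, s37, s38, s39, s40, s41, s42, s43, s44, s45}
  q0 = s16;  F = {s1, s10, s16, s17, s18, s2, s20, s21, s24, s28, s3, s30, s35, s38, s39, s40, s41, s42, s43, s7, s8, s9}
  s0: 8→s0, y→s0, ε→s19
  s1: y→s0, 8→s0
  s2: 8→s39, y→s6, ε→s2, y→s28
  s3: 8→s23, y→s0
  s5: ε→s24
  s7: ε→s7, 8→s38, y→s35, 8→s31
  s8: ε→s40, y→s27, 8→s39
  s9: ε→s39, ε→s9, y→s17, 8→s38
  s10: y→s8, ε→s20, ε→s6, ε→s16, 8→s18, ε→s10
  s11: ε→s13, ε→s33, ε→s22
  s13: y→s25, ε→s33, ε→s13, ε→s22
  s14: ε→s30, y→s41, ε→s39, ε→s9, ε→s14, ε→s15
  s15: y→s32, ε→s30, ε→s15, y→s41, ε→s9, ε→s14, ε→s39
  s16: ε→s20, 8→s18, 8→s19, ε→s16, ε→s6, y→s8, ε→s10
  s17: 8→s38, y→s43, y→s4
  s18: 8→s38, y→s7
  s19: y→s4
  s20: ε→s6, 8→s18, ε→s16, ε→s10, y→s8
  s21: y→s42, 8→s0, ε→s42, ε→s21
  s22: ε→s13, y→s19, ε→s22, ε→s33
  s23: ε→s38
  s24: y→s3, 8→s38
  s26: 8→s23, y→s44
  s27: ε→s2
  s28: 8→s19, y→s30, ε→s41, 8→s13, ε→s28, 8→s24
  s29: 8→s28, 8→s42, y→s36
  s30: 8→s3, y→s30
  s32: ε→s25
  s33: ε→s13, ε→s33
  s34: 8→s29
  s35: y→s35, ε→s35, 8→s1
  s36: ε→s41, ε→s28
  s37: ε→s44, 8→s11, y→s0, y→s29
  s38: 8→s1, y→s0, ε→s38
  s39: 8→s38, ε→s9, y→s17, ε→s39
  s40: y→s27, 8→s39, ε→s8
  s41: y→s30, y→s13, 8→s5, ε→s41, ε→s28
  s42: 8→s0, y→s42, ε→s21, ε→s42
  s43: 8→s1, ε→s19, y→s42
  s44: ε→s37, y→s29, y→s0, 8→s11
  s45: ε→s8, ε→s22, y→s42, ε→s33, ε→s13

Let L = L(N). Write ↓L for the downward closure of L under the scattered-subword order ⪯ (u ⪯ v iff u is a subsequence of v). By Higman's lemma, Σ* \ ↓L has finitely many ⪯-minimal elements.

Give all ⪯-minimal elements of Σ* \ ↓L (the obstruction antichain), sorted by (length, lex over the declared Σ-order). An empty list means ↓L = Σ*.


|Q|=46, |F|=22, |δ|=136 (64 ε).
min D↑ (17 st, q0=0, F={8}): 0:8→1,y→2 1:8→3,y→4 2:8→5,y→6 3:8→7,y→8 4:8→3,y→9 5:8→3,y→10 6:8→5,y→11 7:8→8,y→8 8:8→8,y→8 9:8→7,y→9 10:8→3,y→12 11:8→13,y→14 12:8→7,y→15 13:8→3,y→16 14:8→16,y→14 15:8→8,y→15 16:8→3,y→8 (ε-aug+det+¬).
'88y': |S_i|=[34, 23, 7, 3] end={s0,s19,s4} ∉↓L; 3/3 single-dels accept.
'8888': N↓-sim [34, 23, 7, 4, 3] end={s0,s19,s4} rej; 4/4 del acc.
'8yy88': |S_i|=[34, 23, 15, 8, 4, 3] end={s0,s19,s4} rej; 5/5 deletions ∈↓L.
'y8yyy8': N↓-sim [34, 30, 20, 12, 7, 5, 3] end={s0,s19,s4} ∉↓L; 6/6 single-dels accept.
'yyy8yy': N↓-sim [34, 30, 26, 22, 13, 8, 3] end={s0,s19,s4} rej; 6/6 deletions ∈↓L.
'yyyy8y': N↓-sim [34, 30, 26, 22, 16, 7, 3] end={s0,s19,s4} — reject; 6/6 deletions ∈↓L.
6 minimals (antichain).

A = [88y, 8888, 8yy88, y8yyy8, yyy8yy, yyyy8y].


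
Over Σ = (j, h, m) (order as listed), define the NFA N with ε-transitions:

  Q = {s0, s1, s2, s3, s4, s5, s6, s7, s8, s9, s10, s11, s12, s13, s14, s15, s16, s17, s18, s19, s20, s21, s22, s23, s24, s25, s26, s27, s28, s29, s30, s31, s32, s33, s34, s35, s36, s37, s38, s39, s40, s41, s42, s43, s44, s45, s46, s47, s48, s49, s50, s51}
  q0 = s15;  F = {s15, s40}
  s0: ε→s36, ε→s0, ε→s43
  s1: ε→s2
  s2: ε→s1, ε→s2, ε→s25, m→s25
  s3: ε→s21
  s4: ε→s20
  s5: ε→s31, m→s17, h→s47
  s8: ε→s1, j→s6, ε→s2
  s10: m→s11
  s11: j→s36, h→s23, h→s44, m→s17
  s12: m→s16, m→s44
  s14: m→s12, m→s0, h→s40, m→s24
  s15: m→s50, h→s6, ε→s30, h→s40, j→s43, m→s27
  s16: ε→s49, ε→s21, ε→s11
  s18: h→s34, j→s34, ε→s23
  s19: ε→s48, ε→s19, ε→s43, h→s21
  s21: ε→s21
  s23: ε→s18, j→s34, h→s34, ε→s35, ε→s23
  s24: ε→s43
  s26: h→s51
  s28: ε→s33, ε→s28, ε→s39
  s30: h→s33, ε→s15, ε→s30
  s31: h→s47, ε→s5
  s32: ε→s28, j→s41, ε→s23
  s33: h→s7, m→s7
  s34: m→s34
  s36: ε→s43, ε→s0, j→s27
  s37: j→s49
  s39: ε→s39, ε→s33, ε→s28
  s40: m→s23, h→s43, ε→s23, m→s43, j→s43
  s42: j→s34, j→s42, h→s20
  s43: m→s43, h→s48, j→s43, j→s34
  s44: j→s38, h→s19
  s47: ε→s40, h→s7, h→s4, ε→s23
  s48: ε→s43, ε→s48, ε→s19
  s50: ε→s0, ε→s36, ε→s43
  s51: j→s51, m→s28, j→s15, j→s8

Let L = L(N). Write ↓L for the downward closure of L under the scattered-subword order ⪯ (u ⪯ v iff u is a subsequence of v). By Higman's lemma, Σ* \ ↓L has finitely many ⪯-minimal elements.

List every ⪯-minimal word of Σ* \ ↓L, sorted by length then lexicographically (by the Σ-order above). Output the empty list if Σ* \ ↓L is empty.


min(Σ*\↓L) = [j, m, hh].

|Q|=52, |F|=2, |δ|=100 (47 ε).
min D↑ (3 st, q0=0, F={1}): 0:j→1,h→2,m→1 1:j→1,h→1,m→1 2:j→1,h→1,m→1 [Hopcroft].
'j': |S_i|=[18, 6] end={s19,s21,s27,s34,s43,s48} ∉↓L; 1/1 single-dels accept.
'm': run [18, 13] end={s0,s18,s19,s21,s23,s27,s34,s35,s36,s43,s48,s50,…} rej; 1/1 deletions ∈↓L.
'hh': |S_i|=[18, 12, 6] end={s19,s21,s34,s43,s48,s7} ∉↓L; 2/2 deletions ∈↓L.
3 minimals (antichain).


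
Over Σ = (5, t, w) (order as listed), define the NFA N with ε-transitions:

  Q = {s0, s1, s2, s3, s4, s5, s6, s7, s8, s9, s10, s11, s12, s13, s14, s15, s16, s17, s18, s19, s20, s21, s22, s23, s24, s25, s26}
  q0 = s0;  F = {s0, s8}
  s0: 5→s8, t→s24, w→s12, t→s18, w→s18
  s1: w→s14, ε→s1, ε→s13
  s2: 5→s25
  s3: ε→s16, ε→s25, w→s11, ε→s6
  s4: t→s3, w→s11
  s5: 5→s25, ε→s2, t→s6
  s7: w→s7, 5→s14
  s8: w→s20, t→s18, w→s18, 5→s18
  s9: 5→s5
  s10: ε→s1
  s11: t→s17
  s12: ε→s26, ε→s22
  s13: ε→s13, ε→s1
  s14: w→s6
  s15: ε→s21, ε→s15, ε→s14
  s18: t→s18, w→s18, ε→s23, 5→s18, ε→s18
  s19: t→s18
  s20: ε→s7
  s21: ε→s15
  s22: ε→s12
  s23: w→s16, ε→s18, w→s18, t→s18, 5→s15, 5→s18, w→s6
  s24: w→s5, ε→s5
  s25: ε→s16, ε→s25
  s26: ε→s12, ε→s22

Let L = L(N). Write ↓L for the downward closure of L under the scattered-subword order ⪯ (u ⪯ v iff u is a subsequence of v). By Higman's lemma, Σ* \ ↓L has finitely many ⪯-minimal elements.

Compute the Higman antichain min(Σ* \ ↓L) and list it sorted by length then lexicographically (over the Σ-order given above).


|Q|=27, |F|=2, |δ|=57 (25 ε).
min D↑ (3 st, q0=0, F={2}): 0:5→1,t→2,w→2 1:5→2,t→2,w→2 2:5→2,t→2,w→2 (ε-aug+det+¬).
't': run [18, 11] end={s14,s15,s16,s18,s2,s21,s23,s24,s25,s5,s6} — reject; 1/1 deletions ∈↓L.
'w': run [18, 15] end={s12,s14,s15,s16,s18,s2,s20,s21,s22,s23,s25,s26,…} ∉↓L; 1/1 del acc.
'55': run [18, 11, 7] end={s14,s15,s16,s18,s21,s23,s6} — reject; 2/2 deletions ∈↓L.
3 obstructions.

Antichain: [t, w, 55].


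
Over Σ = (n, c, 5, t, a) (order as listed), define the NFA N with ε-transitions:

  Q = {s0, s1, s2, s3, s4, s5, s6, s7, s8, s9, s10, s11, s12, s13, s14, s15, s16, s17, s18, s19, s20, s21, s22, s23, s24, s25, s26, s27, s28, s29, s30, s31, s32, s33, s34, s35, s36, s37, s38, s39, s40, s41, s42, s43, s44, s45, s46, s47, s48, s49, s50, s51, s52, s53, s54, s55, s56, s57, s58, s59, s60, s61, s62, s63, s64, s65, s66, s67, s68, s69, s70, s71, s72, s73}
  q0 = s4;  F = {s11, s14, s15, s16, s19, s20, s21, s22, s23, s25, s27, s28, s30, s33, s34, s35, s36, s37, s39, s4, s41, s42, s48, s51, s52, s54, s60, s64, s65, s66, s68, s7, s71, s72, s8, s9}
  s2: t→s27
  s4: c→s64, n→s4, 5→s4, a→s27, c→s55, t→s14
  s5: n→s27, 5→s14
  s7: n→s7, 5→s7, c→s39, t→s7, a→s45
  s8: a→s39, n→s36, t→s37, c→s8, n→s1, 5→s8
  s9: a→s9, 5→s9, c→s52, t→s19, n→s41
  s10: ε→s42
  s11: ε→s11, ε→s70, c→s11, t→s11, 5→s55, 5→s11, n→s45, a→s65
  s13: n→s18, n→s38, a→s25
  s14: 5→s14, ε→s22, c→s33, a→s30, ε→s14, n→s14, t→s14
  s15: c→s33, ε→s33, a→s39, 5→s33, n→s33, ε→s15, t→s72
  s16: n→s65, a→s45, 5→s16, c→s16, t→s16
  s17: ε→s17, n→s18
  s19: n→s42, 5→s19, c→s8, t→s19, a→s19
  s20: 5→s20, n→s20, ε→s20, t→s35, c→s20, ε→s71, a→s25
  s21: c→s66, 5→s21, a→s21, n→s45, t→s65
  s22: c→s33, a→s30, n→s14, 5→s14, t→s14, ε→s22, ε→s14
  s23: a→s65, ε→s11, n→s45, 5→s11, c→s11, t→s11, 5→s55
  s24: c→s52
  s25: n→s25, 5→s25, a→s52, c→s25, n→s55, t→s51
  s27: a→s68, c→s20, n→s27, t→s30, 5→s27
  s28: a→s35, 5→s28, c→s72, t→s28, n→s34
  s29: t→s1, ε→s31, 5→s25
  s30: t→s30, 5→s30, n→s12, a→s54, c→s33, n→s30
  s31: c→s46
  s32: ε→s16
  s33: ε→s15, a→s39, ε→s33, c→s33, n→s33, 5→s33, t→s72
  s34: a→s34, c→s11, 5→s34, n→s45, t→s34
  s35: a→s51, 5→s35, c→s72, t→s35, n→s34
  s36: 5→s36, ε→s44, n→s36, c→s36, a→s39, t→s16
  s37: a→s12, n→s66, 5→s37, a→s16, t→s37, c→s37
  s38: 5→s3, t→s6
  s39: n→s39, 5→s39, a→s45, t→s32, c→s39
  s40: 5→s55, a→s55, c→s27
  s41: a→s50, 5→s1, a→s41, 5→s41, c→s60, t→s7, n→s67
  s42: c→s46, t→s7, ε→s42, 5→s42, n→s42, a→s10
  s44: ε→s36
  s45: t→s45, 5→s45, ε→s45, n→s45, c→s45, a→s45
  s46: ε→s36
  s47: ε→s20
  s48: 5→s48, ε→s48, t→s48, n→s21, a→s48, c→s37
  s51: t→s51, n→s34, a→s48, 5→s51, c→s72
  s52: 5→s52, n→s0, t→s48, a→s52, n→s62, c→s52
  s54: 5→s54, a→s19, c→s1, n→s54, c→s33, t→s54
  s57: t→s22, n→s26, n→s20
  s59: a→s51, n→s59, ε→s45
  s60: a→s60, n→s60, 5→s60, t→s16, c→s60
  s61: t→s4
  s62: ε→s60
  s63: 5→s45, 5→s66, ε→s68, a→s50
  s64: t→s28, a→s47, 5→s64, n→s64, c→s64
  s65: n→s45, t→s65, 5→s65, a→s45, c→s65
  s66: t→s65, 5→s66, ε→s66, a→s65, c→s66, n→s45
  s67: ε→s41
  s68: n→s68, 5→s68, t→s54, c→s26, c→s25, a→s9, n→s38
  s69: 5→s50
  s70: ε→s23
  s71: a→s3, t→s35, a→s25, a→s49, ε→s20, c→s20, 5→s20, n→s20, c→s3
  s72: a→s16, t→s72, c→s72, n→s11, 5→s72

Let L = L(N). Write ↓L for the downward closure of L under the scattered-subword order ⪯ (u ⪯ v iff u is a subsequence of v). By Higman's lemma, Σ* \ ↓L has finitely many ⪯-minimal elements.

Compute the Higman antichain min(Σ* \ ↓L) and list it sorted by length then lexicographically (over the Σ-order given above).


|Q|=74, |F|=36, |δ|=258 (31 ε).
min D↑ (33 st, q0=0, F={16}): 0:n→0,c→1,5→0,t→2,a→3 1:n→1,c→1,5→1,t→4,a→5 2:n→2,c→6,5→2,t→2,a→7 3:n→3,c→5,5→3,t→7,a→8 4:n→9,c→10,5→4,t→4,a→11 5:n→5,c→5,5→5,t→11,a→12 6:n→6,c→6,5→6,t→10,a→13 7:n→7,c→6,5→7,t→7,a→14 8:n→8,c→12,5→8,t→14,a→15 9:n→16,c→17,5→9,t→9,a→9 10:n→17,c→10,5→10,t→10,a→18 11:n→9,c→10,5→11,t→11,a→19 12:n→12,c→12,5→12,t→19,a→20 13:n→13,c→13,5→13,t→18,a→16 14:n→14,c→6,5→14,t→14,a→21 15:n→22,c→20,5→15,t→21,a→15 16:n→16,c→16,5→16,t→16,a→16 17:n→16,c→17,5→17,t→17,a→23 18:n→23,c→18,5→18,t→18,a→16 19:n→9,c→10,5→19,t→19,a→24 20:n→25,c→20,5→20,t→24,a→20 21:n→26,c→27,5→21,t→21,a→21 22:n→22,c→25,5→22,t→28,a→22 23:n→16,c→23,5→23,t→23,a→16 24:n→29,c→30,5→24,t→24,a→24 25:n→25,c→25,5→25,t→18,a→25 26:n→26,c→31,5→26,t→28,a→26 27:n→31,c→27,5→27,t→30,a→13 28:n→28,c→13,5→28,t→28,a→16 29:n→16,c→32,5→29,t→23,a→29 30:n→32,c→30,5→30,t→30,a→18 31:n→31,c→31,5→31,t→18,a→13 32:n→16,c→32,5→32,t→23,a→23 (ε-aug+det+¬).
'ctnn': |S_i|=[55, 38, 18, 9, 1] end={s45} ∉↓L; 4/4 single-dels accept.
'tcaa': N↓-sim [55, 35, 20, 6, 1] end={s45} — reject; 4/4 deletions ∈↓L.
'aaanta': |S_i|=[55, 50, 44, 32, 20, 6, 1] end={s45} — reject; 6/6 single-dels accept.
3 obstructions.

min(Σ*\↓L) = [ctnn, tcaa, aaanta].


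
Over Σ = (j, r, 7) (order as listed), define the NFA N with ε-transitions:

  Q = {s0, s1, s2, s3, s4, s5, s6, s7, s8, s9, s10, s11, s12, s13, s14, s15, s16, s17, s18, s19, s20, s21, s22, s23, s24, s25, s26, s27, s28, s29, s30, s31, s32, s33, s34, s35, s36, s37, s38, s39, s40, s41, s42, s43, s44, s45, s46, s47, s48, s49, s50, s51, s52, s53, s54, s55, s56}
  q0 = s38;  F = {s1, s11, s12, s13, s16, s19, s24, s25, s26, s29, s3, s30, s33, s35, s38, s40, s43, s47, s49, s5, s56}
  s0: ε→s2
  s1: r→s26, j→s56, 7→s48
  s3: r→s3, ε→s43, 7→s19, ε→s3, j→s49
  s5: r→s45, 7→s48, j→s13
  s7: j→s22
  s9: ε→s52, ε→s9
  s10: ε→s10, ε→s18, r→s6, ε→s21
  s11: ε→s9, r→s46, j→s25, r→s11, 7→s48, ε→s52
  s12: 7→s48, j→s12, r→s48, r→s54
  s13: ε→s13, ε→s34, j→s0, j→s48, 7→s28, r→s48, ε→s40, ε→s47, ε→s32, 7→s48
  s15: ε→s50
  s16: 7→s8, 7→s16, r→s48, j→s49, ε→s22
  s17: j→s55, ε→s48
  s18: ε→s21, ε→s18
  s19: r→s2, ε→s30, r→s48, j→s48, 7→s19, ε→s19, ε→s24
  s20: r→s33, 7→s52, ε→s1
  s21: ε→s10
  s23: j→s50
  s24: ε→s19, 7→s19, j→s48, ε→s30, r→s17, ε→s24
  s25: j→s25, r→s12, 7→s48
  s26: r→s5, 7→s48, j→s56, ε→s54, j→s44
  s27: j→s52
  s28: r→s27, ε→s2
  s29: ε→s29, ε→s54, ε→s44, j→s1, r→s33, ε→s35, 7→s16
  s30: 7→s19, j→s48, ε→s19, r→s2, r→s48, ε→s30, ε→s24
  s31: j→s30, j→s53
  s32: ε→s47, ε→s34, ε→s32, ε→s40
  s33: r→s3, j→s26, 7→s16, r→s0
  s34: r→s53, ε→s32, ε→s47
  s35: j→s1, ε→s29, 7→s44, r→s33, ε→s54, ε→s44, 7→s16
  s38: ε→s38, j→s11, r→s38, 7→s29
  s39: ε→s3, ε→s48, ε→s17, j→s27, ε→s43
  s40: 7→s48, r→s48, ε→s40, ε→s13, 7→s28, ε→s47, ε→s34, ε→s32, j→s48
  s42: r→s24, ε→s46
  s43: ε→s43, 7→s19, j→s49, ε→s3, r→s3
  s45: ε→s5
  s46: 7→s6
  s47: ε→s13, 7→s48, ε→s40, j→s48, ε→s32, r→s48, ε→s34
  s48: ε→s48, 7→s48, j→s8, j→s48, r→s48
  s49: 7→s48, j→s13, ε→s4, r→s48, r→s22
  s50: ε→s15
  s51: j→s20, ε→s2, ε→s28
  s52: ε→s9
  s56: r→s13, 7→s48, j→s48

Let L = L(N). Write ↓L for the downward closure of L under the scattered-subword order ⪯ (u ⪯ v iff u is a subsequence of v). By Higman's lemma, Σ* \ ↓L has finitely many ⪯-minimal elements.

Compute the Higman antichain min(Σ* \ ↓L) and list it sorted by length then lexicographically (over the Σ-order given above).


Antichain: [j7, 77r, jjrr, 7jjj, 7rrjr, 7rr7j].

|Q|=57, |F|=21, |δ|=164 (70 ε).
min D↑ (16 st, q0=0, F={4}): 0:j→1,r→0,7→2 1:j→3,r→1,7→4 2:j→5,r→6,7→7 3:j→3,r→8,7→4 4:j→4,r→4,7→4 5:j→9,r→10,7→4 6:j→10,r→11,7→7 7:j→12,r→4,7→7 8:j→8,r→4,7→4 9:j→4,r→13,7→4 10:j→9,r→14,7→4 11:j→12,r→11,7→15 12:j→13,r→4,7→4 13:j→4,r→4,7→4 14:j→13,r→14,7→4 15:j→4,r→4,7→15 (ε-aug+det+¬).
'j7': |S_i|=[41, 30, 8] end={s2,s27,s28,s48,s52,s6,s8,s9} ∉↓L; 2/2 del acc.
'77r': |S_i|=[41, 36, 24, 10] end={s17,s2,s22,s27,s48,s52,s53,s55,s8,s9} ∉↓L; 3/3 del acc.
'jjrr': N↓-sim [41, 30, 19, 16, 7] end={s27,s48,s52,s53,s54,s8,s9} ∉↓L; 4/4 del acc.
'7jjj': N↓-sim [41, 36, 25, 16, 6] end={s0,s2,s48,s52,s8,s9} ∉↓L; 4/4 del acc.
'7rrjr': |S_i|=[41, 36, 32, 26, 18, 7] end={s22,s27,s48,s52,s53,s8,s9} — reject; 5/5 deletions ∈↓L.
'7rr7j': |S_i|=[41, 36, 32, 26, 12, 5] end={s48,s52,s55,s8,s9} ∉↓L; 5/5 single-dels accept.
6 words, ⪯-incomp.


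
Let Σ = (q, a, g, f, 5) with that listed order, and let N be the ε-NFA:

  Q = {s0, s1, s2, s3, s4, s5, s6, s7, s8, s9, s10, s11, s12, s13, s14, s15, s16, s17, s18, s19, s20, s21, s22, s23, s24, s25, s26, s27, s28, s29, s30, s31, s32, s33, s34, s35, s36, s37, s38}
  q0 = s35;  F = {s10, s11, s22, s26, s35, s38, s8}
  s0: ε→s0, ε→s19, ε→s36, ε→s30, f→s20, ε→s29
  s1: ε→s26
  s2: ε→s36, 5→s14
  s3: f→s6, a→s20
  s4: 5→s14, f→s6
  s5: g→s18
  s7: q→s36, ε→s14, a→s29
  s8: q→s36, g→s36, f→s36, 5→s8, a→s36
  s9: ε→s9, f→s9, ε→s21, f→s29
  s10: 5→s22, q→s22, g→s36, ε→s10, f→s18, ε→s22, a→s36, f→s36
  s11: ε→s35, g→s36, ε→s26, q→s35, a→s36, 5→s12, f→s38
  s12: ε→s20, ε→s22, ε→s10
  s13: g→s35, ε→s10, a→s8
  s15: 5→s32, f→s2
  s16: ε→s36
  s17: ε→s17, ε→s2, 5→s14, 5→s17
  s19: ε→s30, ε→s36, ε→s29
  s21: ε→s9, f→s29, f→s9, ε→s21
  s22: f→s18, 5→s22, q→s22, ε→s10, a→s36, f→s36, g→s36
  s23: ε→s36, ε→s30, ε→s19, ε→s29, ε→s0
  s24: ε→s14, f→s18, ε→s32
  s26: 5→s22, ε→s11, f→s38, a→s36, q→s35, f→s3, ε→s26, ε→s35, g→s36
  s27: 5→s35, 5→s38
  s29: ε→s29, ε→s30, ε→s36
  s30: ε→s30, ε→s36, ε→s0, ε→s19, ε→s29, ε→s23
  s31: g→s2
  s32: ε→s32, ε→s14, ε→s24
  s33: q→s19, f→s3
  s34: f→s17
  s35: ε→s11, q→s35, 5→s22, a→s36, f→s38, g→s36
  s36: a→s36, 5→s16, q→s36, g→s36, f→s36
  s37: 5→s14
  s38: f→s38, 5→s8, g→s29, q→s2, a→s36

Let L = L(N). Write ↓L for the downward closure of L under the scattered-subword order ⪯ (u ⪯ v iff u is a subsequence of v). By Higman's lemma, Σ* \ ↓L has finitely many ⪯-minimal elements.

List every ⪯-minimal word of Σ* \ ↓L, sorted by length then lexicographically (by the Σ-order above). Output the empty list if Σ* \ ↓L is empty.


min(Σ*\↓L) = [a, g, fq, 5f].

|Q|=39, |F|=7, |δ|=120 (50 ε).
min D↑ (5 st, q0=0, F={1}): 0:q→0,a→1,g→1,f→2,5→3 1:q→1,a→1,g→1,f→1,5→1 2:q→1,a→1,g→1,f→2,5→4 3:q→3,a→1,g→1,f→1,5→3 4:q→1,a→1,g→1,f→1,5→4.
'a': |S_i|=[21, 3] end={s16,s20,s36} — reject; 1/1 single-dels accept.
'g': N↓-sim [21, 8] end={s0,s16,s19,s20,s23,s29,s30,s36} ∉↓L; 1/1 del acc.
'fq': N↓-sim [21, 15, 4] end={s14,s16,s2,s36} — reject; 2/2 deletions ∈↓L.
'5f': run [21, 9, 3] end={s16,s18,s36} — reject; 2/2 del acc.
4 minimals (antichain).


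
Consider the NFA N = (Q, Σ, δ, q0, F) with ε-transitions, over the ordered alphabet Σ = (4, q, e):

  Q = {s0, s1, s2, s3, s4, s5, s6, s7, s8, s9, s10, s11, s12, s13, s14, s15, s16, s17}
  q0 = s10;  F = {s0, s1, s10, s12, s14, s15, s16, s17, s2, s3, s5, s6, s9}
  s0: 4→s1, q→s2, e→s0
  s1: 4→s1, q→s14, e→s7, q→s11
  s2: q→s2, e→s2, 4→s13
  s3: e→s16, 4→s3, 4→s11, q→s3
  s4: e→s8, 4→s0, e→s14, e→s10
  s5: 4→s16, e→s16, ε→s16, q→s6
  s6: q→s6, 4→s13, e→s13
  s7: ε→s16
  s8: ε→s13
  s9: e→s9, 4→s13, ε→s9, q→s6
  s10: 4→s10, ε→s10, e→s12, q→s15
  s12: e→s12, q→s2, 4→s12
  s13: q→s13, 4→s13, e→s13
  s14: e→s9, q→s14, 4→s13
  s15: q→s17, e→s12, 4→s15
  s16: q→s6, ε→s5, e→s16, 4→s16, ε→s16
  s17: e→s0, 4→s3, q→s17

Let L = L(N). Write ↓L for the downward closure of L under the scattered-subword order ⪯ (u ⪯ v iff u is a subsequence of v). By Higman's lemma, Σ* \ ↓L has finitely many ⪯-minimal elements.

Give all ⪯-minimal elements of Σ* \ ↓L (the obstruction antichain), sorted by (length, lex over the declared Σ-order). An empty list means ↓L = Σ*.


|Q|=18, |F|=13, |δ|=55 (7 ε).
min D↑ (13 st, q0=0, F={7}): 0:4→0,q→1,e→2 1:4→1,q→3,e→2 2:4→2,q→4,e→2 3:4→5,q→3,e→6 4:4→7,q→4,e→4 5:4→5,q→5,e→8 6:4→9,q→4,e→6 7:4→7,q→7,e→7 8:4→8,q→10,e→8 9:4→9,q→11,e→8 10:4→7,q→10,e→7 11:4→7,q→11,e→12 12:4→7,q→10,e→12 [Hopcroft].
'eq4': run [16, 12, 6, 1] end={s13} — reject; 3/3 single-dels accept.
'qq4eqe': |S_i|=[16, 15, 13, 10, 6, 2, 1] end={s13} — reject; 6/6 deletions ∈↓L.
2 minimals (antichain).

min(Σ*\↓L) = [eq4, qq4eqe].


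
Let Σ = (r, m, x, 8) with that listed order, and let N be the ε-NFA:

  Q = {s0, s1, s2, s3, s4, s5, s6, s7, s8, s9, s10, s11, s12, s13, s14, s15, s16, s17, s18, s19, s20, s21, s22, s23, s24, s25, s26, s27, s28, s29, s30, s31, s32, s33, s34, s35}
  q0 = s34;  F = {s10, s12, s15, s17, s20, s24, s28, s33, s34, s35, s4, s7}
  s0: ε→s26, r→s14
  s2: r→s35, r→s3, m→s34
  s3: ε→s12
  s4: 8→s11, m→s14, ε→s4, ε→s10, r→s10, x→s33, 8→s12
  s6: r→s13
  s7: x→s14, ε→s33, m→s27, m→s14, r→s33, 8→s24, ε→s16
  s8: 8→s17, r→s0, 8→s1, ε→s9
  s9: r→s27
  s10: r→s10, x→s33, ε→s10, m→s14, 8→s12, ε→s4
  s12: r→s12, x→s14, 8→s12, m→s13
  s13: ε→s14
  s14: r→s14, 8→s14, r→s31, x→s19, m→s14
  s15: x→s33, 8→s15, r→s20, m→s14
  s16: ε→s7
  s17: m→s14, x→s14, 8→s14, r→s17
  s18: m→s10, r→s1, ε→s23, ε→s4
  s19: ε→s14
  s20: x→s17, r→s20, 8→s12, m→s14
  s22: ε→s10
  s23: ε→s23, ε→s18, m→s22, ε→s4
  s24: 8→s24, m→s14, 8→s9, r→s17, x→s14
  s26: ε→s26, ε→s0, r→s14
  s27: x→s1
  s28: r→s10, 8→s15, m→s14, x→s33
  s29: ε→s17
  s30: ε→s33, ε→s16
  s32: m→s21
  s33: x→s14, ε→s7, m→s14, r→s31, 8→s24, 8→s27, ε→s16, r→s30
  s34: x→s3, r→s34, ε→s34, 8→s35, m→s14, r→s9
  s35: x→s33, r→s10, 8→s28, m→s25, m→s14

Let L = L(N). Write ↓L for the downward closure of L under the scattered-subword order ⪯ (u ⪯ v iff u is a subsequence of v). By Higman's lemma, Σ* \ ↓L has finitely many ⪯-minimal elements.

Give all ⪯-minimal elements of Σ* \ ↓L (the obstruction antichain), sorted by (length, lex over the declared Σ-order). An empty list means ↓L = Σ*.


Antichain: [m, xx, 8r8x, 8x8r8, 888rx8].

|Q|=36, |F|=12, |δ|=101 (26 ε).
min D↑ (11 st, q0=0, F={1}): 0:r→0,m→1,x→2,8→3 1:r→1,m→1,x→1,8→1 2:r→2,m→1,x→1,8→2 3:r→4,m→1,x→5,8→6 4:r→4,m→1,x→5,8→2 5:r→5,m→1,x→1,8→7 6:r→4,m→1,x→5,8→8 7:r→9,m→1,x→1,8→7 8:r→10,m→1,x→5,8→8 9:r→9,m→1,x→1,8→1 10:r→10,m→1,x→9,8→2 (ε-aug+det+¬).
'm': N↓-sim [24, 7] end={s1,s13,s14,s19,s25,s27,s31} ∉↓L; 1/1 deletions ∈↓L.
'xx': |S_i|=[24, 15, 4] end={s1,s14,s19,s31} — reject; 2/2 single-dels accept.
'8r8x': |S_i|=[24, 22, 18, 11, 4] end={s1,s14,s19,s31} ∉↓L; 4/4 del acc.
'8x8r8': run [24, 22, 12, 8, 6, 3] end={s14,s19,s31} ∉↓L; 5/5 single-dels accept.
'888rx8': N↓-sim [24, 22, 20, 17, 15, 5, 3] end={s14,s19,s31} — reject; 6/6 del acc.
5 words, ⪯-incomp.


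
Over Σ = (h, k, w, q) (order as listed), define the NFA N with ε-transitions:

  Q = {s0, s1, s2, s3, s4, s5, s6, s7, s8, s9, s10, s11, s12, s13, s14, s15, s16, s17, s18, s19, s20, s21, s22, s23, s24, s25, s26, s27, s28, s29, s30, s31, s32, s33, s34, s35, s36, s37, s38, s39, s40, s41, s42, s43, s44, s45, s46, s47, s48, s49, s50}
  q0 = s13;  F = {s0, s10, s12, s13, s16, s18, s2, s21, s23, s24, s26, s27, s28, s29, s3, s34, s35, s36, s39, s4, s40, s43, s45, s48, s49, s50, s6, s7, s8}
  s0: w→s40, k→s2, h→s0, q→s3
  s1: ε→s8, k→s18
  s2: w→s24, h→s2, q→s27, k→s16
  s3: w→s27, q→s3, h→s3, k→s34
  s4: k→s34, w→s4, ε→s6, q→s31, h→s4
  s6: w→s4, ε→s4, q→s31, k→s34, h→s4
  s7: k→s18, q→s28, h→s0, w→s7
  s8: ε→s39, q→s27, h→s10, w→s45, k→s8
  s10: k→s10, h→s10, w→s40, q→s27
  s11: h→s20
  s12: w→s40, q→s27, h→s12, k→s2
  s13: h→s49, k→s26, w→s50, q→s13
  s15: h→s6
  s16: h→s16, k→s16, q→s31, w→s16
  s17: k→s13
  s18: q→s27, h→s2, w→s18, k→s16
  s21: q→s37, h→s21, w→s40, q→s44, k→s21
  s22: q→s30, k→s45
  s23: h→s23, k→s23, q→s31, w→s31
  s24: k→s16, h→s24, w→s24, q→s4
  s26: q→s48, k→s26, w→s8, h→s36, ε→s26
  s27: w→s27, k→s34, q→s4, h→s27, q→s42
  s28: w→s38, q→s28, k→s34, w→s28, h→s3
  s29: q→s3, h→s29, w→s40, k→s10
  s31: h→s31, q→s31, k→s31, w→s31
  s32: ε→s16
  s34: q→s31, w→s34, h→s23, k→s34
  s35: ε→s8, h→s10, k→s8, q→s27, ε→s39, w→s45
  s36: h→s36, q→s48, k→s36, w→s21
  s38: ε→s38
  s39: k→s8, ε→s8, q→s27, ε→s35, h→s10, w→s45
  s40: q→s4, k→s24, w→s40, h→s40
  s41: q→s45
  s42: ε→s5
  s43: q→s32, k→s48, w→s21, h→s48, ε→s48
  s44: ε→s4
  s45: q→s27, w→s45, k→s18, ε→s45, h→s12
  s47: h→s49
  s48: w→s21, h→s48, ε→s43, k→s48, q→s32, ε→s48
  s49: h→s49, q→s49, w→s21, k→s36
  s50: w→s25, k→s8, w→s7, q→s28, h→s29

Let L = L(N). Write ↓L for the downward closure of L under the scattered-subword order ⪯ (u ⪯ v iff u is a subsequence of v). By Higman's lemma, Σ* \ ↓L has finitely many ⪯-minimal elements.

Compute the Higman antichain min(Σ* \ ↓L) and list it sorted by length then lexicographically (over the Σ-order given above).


Antichain: [hwqq, kqqq, wqkq, wwkkq, wqkhw].

|Q|=51, |F|=29, |δ|=149 (17 ε).
min D↑ (26 st, q0=0, F={22}): 0:h→1,k→2,w→3,q→0 1:h→1,k→4,w→5,q→1 2:h→4,k→2,w→6,q→7 3:h→8,k→6,w→9,q→10 4:h→4,k→4,w→5,q→7 5:h→5,k→5,w→11,q→12 6:h→13,k→6,w→14,q→15 7:h→7,k→7,w→5,q→16 8:h→8,k→13,w→11,q→17 9:h→18,k→19,w→9,q→10 10:h→17,k→20,w→10,q→10 11:h→11,k→21,w→11,q→12 12:h→12,k→20,w→12,q→22 13:h→13,k→13,w→11,q→15 14:h→23,k→19,w→14,q→15 15:h→15,k→20,w→15,q→12 16:h→16,k→16,w→16,q→22 17:h→17,k→20,w→15,q→17 18:h→18,k→24,w→11,q→17 19:h→24,k→16,w→19,q→15 20:h→25,k→20,w→20,q→22 21:h→21,k→16,w→21,q→12 22:h→22,k→22,w→22,q→22 23:h→23,k→24,w→11,q→15 24:h→24,k→16,w→21,q→15 25:h→25,k→25,w→22,q→22.
'hwqq': run [37, 25, 14, 9, 1] end={s31} rej; 4/4 del acc.
'kqqq': N↓-sim [37, 27, 17, 11, 1] end={s31} rej; 4/4 single-dels accept.
'wqkq': |S_i|=[37, 30, 13, 3, 1] end={s31} — reject; 4/4 deletions ∈↓L.
'wwkkq': run [37, 30, 21, 12, 4, 1] end={s31} ∉↓L; 5/5 single-dels accept.
'wqkhw': N↓-sim [37, 30, 13, 3, 2, 1] end={s31} — reject; 5/5 deletions ∈↓L.
5 obstructions.


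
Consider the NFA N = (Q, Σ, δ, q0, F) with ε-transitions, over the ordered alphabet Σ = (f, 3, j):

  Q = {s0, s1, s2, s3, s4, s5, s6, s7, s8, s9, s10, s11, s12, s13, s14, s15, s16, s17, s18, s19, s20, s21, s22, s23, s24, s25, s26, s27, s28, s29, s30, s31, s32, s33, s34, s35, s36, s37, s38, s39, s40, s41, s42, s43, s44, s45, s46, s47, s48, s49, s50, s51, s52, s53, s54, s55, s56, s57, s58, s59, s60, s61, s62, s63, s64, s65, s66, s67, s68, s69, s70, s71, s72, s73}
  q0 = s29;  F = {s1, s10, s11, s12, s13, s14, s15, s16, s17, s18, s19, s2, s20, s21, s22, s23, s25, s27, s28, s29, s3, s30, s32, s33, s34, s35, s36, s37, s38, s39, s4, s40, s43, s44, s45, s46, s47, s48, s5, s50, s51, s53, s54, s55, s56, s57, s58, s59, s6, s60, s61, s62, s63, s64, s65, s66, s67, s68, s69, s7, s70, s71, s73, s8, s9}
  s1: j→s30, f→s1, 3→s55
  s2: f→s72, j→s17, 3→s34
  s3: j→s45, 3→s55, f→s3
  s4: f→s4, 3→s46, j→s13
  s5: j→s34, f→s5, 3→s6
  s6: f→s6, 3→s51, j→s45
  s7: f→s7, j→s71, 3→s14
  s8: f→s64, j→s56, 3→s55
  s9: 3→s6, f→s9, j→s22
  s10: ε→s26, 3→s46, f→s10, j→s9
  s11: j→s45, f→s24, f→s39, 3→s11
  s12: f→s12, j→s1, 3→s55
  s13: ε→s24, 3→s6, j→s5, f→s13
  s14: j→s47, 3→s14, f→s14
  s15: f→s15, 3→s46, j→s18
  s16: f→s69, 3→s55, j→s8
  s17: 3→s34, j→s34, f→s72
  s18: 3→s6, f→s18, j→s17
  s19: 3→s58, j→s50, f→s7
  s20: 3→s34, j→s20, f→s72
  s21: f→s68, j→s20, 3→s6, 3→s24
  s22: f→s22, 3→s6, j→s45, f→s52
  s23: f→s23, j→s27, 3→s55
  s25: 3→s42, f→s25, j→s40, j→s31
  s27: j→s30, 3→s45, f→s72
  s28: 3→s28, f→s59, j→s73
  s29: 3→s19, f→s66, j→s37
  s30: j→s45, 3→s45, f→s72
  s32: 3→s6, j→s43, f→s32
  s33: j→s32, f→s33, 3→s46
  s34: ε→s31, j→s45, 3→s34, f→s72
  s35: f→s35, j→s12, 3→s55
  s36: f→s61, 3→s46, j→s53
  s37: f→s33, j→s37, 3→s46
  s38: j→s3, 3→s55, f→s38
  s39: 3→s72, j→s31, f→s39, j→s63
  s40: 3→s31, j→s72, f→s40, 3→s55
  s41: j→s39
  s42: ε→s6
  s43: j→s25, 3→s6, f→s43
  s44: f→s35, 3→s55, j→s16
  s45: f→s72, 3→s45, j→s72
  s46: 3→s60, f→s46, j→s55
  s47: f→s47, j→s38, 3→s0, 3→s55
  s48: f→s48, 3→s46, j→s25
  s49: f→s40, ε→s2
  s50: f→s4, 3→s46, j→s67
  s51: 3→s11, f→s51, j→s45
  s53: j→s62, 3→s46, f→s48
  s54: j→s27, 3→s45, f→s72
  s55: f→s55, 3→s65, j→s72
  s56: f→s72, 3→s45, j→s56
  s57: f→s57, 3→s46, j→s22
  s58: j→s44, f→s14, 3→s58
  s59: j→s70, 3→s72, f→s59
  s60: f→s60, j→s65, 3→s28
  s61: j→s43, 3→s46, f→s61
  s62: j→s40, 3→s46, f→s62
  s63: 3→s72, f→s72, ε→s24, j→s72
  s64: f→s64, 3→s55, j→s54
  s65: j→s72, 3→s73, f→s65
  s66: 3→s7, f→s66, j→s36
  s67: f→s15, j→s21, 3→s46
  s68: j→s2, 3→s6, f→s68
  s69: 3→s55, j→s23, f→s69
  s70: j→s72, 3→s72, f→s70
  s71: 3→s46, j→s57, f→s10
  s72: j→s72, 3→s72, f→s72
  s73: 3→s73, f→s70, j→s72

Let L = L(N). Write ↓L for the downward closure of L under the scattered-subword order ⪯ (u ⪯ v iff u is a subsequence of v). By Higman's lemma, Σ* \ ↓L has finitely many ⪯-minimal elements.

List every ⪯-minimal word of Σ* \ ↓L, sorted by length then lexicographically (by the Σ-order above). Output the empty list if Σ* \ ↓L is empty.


|Q|=74, |F|=65, |δ|=213 (6 ε).
min D↑ (66 st, q0=0, F={34}): 0:f→1,3→2,j→3 1:f→1,3→4,j→5 2:f→4,3→6,j→7 3:f→8,3→9,j→3 4:f→4,3→10,j→11 5:f→12,3→9,j→13 6:f→10,3→6,j→14 7:f→15,3→9,j→16 8:f→8,3→9,j→17 9:f→9,3→18,j→19 10:f→10,3→10,j→20 11:f→21,3→9,j→22 12:f→12,3→9,j→23 13:f→24,3→9,j→25 14:f→26,3→19,j→27 15:f→15,3→9,j→28 16:f→29,3→9,j→30 17:f→17,3→31,j→23 18:f→18,3→32,j→33 19:f→19,3→33,j→34 20:f→20,3→19,j→35 21:f→21,3→9,j→36 22:f→22,3→9,j→37 23:f→23,3→31,j→38 24:f→24,3→9,j→38 25:f→25,3→9,j→39 26:f→26,3→19,j→40 27:f→41,3→19,j→42 28:f→28,3→31,j→43 29:f→29,3→9,j→44 30:f→45,3→31,j→46 31:f→31,3→47,j→48 32:f→49,3→32,j→50 33:f→33,3→50,j→34 34:f→34,3→34,j→34 35:f→35,3→19,j→51 36:f→36,3→31,j→37 37:f→37,3→31,j→48 38:f→38,3→31,j→39 39:f→39,3→19,j→34 40:f→40,3→19,j→52 41:f→41,3→19,j→53 42:f→54,3→19,j→55 43:f→43,3→31,j→56 44:f→44,3→31,j→57 45:f→45,3→31,j→58 46:f→34,3→56,j→46 47:f→47,3→59,j→48 48:f→34,3→48,j→34 49:f→49,3→34,j→60 50:f→60,3→50,j→34 51:f→51,3→19,j→48 52:f→52,3→19,j→61 53:f→53,3→19,j→62 54:f→54,3→19,j→63 55:f→34,3→48,j→55 56:f→34,3→56,j→48 57:f→34,3→56,j→56 58:f→34,3→56,j→57 59:f→64,3→59,j→48 60:f→60,3→34,j→34 61:f→34,3→48,j→48 62:f→34,3→48,j→61 63:f→34,3→48,j→62 64:f→64,3→34,j→65 65:f→34,3→34,j→34.
'j3jj': N↓-sim [72, 66, 20, 9, 1] end={s72} ∉↓L; 4/4 del acc.
'33j3j': |S_i|=[72, 59, 37, 26, 7, 1] end={s72} rej; 5/5 single-dels accept.
'fjjjjj': N↓-sim [72, 60, 50, 36, 26, 10, 1] end={s72} — reject; 6/6 single-dels accept.
'3jjjjf': N↓-sim [72, 59, 54, 45, 32, 13, 1] end={s72} ∉↓L; 6/6 single-dels accept.
'jfj3jf': run [72, 66, 54, 35, 15, 5, 1] end={s72} rej; 6/6 deletions ∈↓L.
'j333f3': N↓-sim [72, 66, 20, 15, 12, 7, 1] end={s72} — reject; 6/6 single-dels accept.
6 minimals (antichain).

Antichain: [j3jj, 33j3j, fjjjjj, 3jjjjf, jfj3jf, j333f3].
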